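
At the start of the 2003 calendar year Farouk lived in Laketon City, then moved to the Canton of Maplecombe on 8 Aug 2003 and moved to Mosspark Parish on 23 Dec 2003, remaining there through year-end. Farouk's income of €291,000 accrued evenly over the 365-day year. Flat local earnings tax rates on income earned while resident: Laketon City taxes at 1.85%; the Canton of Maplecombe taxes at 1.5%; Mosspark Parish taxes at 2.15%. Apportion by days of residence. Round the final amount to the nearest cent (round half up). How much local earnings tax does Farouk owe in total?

Laketon City, 1 Jan – 7 Aug 2003: 219 days → €291,000 × 1.85% × 219/365 = €3,230.1000
The Canton of Maplecombe, 8 Aug – 22 Dec 2003: 137 days → €291,000 × 1.5% × 137/365 = €1,638.3699
Mosspark Parish, 23 Dec – 31 Dec 2003: 9 days → €291,000 × 2.15% × 9/365 = €154.2699
Total = €5,022.7397

€5,022.74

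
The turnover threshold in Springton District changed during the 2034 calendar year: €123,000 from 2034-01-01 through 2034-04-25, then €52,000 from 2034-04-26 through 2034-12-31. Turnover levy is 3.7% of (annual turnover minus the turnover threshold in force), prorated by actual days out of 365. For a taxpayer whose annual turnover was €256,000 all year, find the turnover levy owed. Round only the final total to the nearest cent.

2034-01-01 to 2034-04-25: 115 days, exemption €123,000 → (€256,000 − €123,000) × 3.7% × 115/365 = €1,550.4521
2034-04-26 to 2034-12-31: 250 days, exemption €52,000 → (€256,000 − €52,000) × 3.7% × 250/365 = €5,169.8630
Total = €6,720.3151

€6,720.32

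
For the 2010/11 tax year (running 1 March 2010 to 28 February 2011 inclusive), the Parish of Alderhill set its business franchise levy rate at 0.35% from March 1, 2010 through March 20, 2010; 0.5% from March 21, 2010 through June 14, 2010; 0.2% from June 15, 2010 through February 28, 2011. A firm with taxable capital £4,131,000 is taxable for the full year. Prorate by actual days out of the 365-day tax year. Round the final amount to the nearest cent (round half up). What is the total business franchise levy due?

£11,521.53

March 1 – March 20, 2010: 20 days at 0.35% → £4,131,000 × 0.35% × 20/365 = £792.2466
March 21 – June 14, 2010: 86 days at 0.5% → £4,131,000 × 0.5% × 86/365 = £4,866.6575
June 15, 2010 – February 28, 2011: 259 days at 0.2% → £4,131,000 × 0.2% × 259/365 = £5,862.6247
Total = £11,521.5288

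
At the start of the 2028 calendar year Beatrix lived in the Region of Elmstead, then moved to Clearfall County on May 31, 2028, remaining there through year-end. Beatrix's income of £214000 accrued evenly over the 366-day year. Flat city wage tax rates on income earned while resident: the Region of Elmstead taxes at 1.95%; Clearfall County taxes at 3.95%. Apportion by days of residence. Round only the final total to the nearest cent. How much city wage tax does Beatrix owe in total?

£6687.21

The Region of Elmstead, January 1 – May 30, 2028: 151 days → £214000 × 1.95% × 151/366 = £1721.6475
Clearfall County, May 31 – December 31, 2028: 215 days → £214000 × 3.95% × 215/366 = £4965.5601
Total = £6687.2077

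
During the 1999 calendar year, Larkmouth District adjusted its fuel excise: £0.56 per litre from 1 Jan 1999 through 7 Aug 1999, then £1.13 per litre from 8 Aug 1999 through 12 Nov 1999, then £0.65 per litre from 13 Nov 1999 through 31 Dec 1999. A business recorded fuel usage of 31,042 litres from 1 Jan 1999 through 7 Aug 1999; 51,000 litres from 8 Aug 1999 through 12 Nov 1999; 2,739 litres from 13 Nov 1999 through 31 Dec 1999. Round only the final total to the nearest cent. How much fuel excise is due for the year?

£76793.87

1 Jan – 7 Aug 1999: 31,042 litres at £0.56/litre → £17383.52
8 Aug – 12 Nov 1999: 51,000 litres at £1.13/litre → £57630.00
13 Nov – 31 Dec 1999: 2,739 litres at £0.65/litre → £1780.35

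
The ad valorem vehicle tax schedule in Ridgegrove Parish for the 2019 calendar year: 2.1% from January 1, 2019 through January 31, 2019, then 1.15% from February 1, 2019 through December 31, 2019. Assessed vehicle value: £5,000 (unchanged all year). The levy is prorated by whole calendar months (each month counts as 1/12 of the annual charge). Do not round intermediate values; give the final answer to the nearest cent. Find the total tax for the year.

£61.46

January 1 – January 31, 2019: 1 month at 2.1% → £5,000 × 2.1% × 1/12 = £8.7500
February 1 – December 31, 2019: 11 months at 1.15% → £5,000 × 1.15% × 11/12 = £52.7083
Total = £61.4583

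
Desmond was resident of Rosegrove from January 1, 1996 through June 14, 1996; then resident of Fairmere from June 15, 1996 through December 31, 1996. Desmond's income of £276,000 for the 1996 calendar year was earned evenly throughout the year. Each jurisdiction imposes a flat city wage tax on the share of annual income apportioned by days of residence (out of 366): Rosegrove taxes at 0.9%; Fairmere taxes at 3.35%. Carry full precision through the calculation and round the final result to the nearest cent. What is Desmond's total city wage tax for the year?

Rosegrove, January 1 – June 14, 1996: 166 days → £276,000 × 0.9% × 166/366 = £1,126.6230
Fairmere, June 15 – December 31, 1996: 200 days → £276,000 × 3.35% × 200/366 = £5,052.4590
Total = £6,179.0820

£6,179.08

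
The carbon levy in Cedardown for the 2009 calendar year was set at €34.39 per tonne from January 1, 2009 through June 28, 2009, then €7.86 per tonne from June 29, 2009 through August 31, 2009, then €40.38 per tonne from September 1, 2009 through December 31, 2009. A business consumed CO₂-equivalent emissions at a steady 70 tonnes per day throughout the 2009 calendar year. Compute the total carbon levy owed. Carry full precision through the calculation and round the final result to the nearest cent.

January 1 – June 28, 2009: 179 days × 70 tonnes/day = 12,530 tonnes at €34.39/tonne → €430,906.70
June 29 – August 31, 2009: 64 days × 70 tonnes/day = 4,480 tonnes at €7.86/tonne → €35,212.80
September 1 – December 31, 2009: 122 days × 70 tonnes/day = 8,540 tonnes at €40.38/tonne → €344,845.20

€810,964.70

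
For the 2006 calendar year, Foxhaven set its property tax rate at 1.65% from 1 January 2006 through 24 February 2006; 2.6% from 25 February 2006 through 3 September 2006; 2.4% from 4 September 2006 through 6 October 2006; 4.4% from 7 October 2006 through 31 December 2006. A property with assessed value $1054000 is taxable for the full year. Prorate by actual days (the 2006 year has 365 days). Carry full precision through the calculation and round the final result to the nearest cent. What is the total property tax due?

$30174.72

1 January – 24 February 2006: 55 days at 1.65% → $1054000 × 1.65% × 55/365 = $2620.5616
25 February – 3 September 2006: 191 days at 2.6% → $1054000 × 2.6% × 191/365 = $14340.1753
4 September – 6 October 2006: 33 days at 2.4% → $1054000 × 2.4% × 33/365 = $2287.0356
7 October – 31 December 2006: 86 days at 4.4% → $1054000 × 4.4% × 86/365 = $10926.9479
Total = $30174.7205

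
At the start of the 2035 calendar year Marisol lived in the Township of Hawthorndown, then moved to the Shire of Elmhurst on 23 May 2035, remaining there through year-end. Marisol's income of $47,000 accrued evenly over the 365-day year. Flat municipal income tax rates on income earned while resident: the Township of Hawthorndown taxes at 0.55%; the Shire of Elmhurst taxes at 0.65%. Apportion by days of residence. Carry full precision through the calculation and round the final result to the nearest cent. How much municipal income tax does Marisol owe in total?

$287.22

The Township of Hawthorndown, 1 January – 22 May 2035: 142 days → $47,000 × 0.55% × 142/365 = $100.5671
The Shire of Elmhurst, 23 May – 31 December 2035: 223 days → $47,000 × 0.65% × 223/365 = $186.6479
Total = $287.2151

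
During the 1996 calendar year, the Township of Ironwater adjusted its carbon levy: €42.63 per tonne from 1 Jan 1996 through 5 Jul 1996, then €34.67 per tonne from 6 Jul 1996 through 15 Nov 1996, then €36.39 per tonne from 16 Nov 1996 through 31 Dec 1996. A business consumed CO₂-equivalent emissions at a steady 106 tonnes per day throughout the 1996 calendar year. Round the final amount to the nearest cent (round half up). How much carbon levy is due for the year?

1 Jan – 5 Jul 1996: 187 days × 106 tonnes/day = 19,822 tonnes at €42.63/tonne → €845,011.86
6 Jul – 15 Nov 1996: 133 days × 106 tonnes/day = 14,098 tonnes at €34.67/tonne → €488,777.66
16 Nov – 31 Dec 1996: 46 days × 106 tonnes/day = 4,876 tonnes at €36.39/tonne → €177,437.64

€1,511,227.16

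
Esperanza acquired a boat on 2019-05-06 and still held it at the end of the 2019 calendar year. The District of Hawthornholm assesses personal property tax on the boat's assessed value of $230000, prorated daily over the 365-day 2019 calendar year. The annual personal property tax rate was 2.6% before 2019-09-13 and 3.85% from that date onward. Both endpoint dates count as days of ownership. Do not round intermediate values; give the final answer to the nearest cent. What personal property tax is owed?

2019-05-06 to 2019-09-12: 130 days at 2.6% → $230000 × 2.6% × 130/365 = $2129.8630
2019-09-13 to 2019-12-31: 110 days at 3.85% → $230000 × 3.85% × 110/365 = $2668.6301
Total = $4798.4932

$4798.49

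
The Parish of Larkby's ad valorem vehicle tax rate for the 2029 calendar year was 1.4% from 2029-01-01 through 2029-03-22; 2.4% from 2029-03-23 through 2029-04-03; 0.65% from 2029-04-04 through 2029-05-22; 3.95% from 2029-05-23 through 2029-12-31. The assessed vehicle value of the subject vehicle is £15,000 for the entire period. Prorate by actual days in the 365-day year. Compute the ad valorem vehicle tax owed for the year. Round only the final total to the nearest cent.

2029-01-01 to 2029-03-22: 81 days at 1.4% → £15,000 × 1.4% × 81/365 = £46.6027
2029-03-23 to 2029-04-03: 12 days at 2.4% → £15,000 × 2.4% × 12/365 = £11.8356
2029-04-04 to 2029-05-22: 49 days at 0.65% → £15,000 × 0.65% × 49/365 = £13.0890
2029-05-23 to 2029-12-31: 223 days at 3.95% → £15,000 × 3.95% × 223/365 = £361.9932
Total = £433.5205

£433.52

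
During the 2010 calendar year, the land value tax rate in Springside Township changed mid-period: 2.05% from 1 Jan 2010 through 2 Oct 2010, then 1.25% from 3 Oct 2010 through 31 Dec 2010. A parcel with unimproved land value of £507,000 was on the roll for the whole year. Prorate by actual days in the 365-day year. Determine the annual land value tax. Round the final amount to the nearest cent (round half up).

£9,393.39

1 Jan – 2 Oct 2010: 275 days at 2.05% → £507,000 × 2.05% × 275/365 = £7,830.7192
3 Oct – 31 Dec 2010: 90 days at 1.25% → £507,000 × 1.25% × 90/365 = £1,562.6712
Total = £9,393.3904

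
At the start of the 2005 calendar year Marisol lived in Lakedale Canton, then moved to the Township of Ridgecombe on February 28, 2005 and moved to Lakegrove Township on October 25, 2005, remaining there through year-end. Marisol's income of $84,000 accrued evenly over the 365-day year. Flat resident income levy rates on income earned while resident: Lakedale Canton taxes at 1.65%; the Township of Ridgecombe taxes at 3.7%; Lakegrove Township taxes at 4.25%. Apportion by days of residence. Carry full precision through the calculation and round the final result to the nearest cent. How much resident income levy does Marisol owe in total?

Lakedale Canton, January 1 – February 27, 2005: 58 days → $84,000 × 1.65% × 58/365 = $220.2411
The Township of Ridgecombe, February 28 – October 24, 2005: 239 days → $84,000 × 3.7% × 239/365 = $2,035.1014
Lakegrove Township, October 25 – December 31, 2005: 68 days → $84,000 × 4.25% × 68/365 = $665.0959
Total = $2,920.4384

$2,920.44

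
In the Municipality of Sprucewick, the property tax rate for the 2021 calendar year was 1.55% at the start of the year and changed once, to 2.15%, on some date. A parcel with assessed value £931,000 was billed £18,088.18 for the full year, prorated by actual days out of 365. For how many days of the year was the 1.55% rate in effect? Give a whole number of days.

126 days

Let d = days at the first rate; then 365 − d days at the second rate.
£931,000 × [1.55%·d + 2.15%·(365−d)] / 365 = £18,088.18
Solving gives d = 126, so the new rate took effect on 7 May 2021.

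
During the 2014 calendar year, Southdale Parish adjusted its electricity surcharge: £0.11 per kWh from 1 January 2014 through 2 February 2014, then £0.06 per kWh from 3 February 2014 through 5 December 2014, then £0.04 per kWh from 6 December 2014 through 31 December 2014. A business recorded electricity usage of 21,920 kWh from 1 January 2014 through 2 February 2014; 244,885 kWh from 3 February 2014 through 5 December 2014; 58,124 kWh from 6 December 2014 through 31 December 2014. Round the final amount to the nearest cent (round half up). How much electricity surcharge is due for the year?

1 January – 2 February 2014: 21,920 kWh at £0.11/kWh → £2,411.20
3 February – 5 December 2014: 244,885 kWh at £0.06/kWh → £14,693.10
6 December – 31 December 2014: 58,124 kWh at £0.04/kWh → £2,324.96

£19,429.26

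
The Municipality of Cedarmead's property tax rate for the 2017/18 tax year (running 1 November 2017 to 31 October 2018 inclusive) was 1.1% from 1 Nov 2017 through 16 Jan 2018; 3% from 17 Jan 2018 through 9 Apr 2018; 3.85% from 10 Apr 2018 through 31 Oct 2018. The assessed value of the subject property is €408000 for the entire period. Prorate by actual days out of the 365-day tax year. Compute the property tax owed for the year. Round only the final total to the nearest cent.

€12552.43

1 Nov 2017 – 16 Jan 2018: 77 days at 1.1% → €408000 × 1.1% × 77/365 = €946.7836
17 Jan – 9 Apr 2018: 83 days at 3% → €408000 × 3% × 83/365 = €2783.3425
10 Apr – 31 Oct 2018: 205 days at 3.85% → €408000 × 3.85% × 205/365 = €8822.3014
Total = €12552.4274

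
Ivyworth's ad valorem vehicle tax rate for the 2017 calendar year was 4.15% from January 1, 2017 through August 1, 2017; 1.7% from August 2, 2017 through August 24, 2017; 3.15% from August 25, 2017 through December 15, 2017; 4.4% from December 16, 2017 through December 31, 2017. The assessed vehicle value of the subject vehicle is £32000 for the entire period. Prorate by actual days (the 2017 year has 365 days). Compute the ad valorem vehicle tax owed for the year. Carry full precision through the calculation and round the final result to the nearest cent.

£1183.04

January 1 – August 1, 2017: 213 days at 4.15% → £32000 × 4.15% × 213/365 = £774.9699
August 2 – August 24, 2017: 23 days at 1.7% → £32000 × 1.7% × 23/365 = £34.2795
August 25 – December 15, 2017: 113 days at 3.15% → £32000 × 3.15% × 113/365 = £312.0658
December 16 – December 31, 2017: 16 days at 4.4% → £32000 × 4.4% × 16/365 = £61.7205
Total = £1183.0356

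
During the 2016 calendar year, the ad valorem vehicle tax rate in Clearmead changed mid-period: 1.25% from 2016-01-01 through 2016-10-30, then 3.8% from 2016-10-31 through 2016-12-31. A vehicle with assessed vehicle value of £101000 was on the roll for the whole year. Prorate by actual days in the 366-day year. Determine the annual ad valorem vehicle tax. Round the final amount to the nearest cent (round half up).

2016-01-01 to 2016-10-30: 304 days at 1.25% → £101000 × 1.25% × 304/366 = £1048.6339
2016-10-31 to 2016-12-31: 62 days at 3.8% → £101000 × 3.8% × 62/366 = £650.1530
Total = £1698.7869

£1698.79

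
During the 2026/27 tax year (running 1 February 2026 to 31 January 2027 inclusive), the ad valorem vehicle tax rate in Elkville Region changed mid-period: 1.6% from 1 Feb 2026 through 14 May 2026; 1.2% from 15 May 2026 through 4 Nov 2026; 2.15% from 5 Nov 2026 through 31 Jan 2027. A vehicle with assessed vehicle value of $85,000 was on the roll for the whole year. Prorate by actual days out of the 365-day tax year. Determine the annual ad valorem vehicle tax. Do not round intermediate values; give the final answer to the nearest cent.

1 Feb – 14 May 2026: 103 days at 1.6% → $85,000 × 1.6% × 103/365 = $383.7808
15 May – 4 Nov 2026: 174 days at 1.2% → $85,000 × 1.2% × 174/365 = $486.2466
5 Nov 2026 – 31 Jan 2027: 88 days at 2.15% → $85,000 × 2.15% × 88/365 = $440.6027
Total = $1,310.6301

$1,310.63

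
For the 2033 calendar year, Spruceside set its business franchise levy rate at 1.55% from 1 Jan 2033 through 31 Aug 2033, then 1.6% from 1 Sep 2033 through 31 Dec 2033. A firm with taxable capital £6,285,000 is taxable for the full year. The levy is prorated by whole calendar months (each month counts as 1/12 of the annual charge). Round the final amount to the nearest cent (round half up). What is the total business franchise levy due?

1 Jan – 31 Aug 2033: 8 months at 1.55% → £6,285,000 × 1.55% × 8/12 = £64,945.0000
1 Sep – 31 Dec 2033: 4 months at 1.6% → £6,285,000 × 1.6% × 4/12 = £33,520.0000
Total = £98,465.0000

£98,465.00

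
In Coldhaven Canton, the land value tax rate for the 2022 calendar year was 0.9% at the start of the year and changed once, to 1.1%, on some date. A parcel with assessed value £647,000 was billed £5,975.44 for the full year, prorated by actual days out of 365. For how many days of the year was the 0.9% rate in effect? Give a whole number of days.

Let d = days at the first rate; then 365 − d days at the second rate.
£647,000 × [0.9%·d + 1.1%·(365−d)] / 365 = £5,975.44
Solving gives d = 322, so the new rate took effect on November 19, 2022.

322 days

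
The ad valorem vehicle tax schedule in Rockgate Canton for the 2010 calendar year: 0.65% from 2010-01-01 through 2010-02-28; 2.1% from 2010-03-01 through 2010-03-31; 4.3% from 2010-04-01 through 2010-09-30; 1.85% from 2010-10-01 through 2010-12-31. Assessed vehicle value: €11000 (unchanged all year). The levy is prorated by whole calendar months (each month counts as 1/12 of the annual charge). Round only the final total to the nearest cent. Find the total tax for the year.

2010-01-01 to 2010-02-28: 2 months at 0.65% → €11000 × 0.65% × 2/12 = €11.9167
2010-03-01 to 2010-03-31: 1 month at 2.1% → €11000 × 2.1% × 1/12 = €19.2500
2010-04-01 to 2010-09-30: 6 months at 4.3% → €11000 × 4.3% × 6/12 = €236.5000
2010-10-01 to 2010-12-31: 3 months at 1.85% → €11000 × 1.85% × 3/12 = €50.8750
Total = €318.5417

€318.54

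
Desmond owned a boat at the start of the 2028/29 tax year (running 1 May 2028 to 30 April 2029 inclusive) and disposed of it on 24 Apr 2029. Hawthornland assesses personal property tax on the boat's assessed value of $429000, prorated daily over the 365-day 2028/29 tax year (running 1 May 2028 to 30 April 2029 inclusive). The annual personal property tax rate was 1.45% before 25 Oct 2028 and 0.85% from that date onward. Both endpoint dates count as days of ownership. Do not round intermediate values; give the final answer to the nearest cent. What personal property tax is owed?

1 May – 24 Oct 2028: 177 days at 1.45% → $429000 × 1.45% × 177/365 = $3016.5164
25 Oct 2028 – 24 Apr 2029: 182 days at 0.85% → $429000 × 0.85% × 182/365 = $1818.2548
Total = $4834.7712

$4834.77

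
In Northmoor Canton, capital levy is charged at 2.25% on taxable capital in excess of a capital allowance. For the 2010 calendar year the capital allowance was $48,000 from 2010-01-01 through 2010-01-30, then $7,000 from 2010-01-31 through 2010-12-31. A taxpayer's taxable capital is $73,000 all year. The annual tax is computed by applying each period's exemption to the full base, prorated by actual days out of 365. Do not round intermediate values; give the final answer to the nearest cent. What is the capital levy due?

$1,409.18

2010-01-01 to 2010-01-30: 30 days, exemption $48,000 → ($73,000 − $48,000) × 2.25% × 30/365 = $46.2329
2010-01-31 to 2010-12-31: 335 days, exemption $7,000 → ($73,000 − $7,000) × 2.25% × 335/365 = $1,362.9452
Total = $1,409.1781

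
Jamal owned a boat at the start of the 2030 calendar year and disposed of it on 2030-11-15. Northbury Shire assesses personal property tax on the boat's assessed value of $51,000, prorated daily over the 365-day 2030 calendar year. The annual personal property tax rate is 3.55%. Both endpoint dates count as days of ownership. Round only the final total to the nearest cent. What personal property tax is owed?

$1,582.33

Days held (2030-01-01 to 2030-11-15): 319 out of 365
Tax = $51,000 × 3.55% × 319/365 = $1,582.3274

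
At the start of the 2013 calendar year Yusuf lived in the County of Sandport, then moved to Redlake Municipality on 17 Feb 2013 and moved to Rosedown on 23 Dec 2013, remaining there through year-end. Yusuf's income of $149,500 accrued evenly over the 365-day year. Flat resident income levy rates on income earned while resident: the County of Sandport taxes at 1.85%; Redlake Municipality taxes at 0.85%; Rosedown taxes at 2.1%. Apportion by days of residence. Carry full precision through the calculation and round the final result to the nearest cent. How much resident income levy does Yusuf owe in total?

$1,509.34

The County of Sandport, 1 Jan – 16 Feb 2013: 47 days → $149,500 × 1.85% × 47/365 = $356.1377
Redlake Municipality, 17 Feb – 22 Dec 2013: 309 days → $149,500 × 0.85% × 309/365 = $1,075.7856
Rosedown, 23 Dec – 31 Dec 2013: 9 days → $149,500 × 2.1% × 9/365 = $77.4123
Total = $1,509.3356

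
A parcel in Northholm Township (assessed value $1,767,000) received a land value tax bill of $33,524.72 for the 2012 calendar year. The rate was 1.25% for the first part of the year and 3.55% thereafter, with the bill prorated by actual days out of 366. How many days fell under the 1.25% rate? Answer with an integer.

263 days

Let d = days at the first rate; then 366 − d days at the second rate.
$1,767,000 × [1.25%·d + 3.55%·(366−d)] / 366 = $33,524.72
Solving gives d = 263, so the new rate took effect on 20 September 2012.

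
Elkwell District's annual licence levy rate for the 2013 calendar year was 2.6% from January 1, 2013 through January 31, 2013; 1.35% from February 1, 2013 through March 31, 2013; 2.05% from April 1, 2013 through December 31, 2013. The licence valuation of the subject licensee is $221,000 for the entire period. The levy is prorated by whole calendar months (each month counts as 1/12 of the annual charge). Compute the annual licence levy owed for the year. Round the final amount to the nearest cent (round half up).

January 1 – January 31, 2013: 1 month at 2.6% → $221,000 × 2.6% × 1/12 = $478.8333
February 1 – March 31, 2013: 2 months at 1.35% → $221,000 × 1.35% × 2/12 = $497.2500
April 1 – December 31, 2013: 9 months at 2.05% → $221,000 × 2.05% × 9/12 = $3,397.8750
Total = $4,373.9583

$4,373.96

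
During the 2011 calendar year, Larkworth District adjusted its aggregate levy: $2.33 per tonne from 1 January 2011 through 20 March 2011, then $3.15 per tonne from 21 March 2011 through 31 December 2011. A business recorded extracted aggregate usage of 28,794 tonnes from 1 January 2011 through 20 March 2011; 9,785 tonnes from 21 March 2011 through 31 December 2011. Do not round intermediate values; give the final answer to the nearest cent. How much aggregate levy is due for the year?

$97,912.77

1 January – 20 March 2011: 28,794 tonnes at $2.33/tonne → $67,090.02
21 March – 31 December 2011: 9,785 tonnes at $3.15/tonne → $30,822.75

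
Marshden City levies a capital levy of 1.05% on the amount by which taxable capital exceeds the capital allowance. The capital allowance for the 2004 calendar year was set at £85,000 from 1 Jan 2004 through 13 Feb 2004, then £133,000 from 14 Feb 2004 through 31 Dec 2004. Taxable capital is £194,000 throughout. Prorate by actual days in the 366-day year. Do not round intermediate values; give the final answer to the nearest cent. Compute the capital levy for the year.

1 Jan – 13 Feb 2004: 44 days, exemption £85,000 → (£194,000 − £85,000) × 1.05% × 44/366 = £137.5902
14 Feb – 31 Dec 2004: 322 days, exemption £133,000 → (£194,000 − £133,000) × 1.05% × 322/366 = £563.5000
Total = £701.0902

£701.09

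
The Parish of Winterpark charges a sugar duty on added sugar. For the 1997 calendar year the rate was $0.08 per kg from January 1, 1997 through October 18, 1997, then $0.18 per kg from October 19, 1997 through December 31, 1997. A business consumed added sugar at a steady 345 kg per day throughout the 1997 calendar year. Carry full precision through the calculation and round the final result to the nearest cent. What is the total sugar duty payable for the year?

January 1 – October 18, 1997: 291 days × 345 kg/day = 100,395 kg at $0.08/kg → $8,031.60
October 19 – December 31, 1997: 74 days × 345 kg/day = 25,530 kg at $0.18/kg → $4,595.40

$12,627.00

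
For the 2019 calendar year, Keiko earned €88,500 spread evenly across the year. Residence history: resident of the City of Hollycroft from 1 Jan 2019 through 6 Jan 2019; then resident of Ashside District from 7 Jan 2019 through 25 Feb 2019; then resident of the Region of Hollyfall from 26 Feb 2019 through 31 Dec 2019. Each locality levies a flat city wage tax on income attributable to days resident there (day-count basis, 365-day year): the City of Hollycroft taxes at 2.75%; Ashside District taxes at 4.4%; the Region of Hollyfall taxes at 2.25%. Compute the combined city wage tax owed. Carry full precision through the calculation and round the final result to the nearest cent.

€2,259.17

The City of Hollycroft, 1 Jan – 6 Jan 2019: 6 days → €88,500 × 2.75% × 6/365 = €40.0068
Ashside District, 7 Jan – 25 Feb 2019: 50 days → €88,500 × 4.4% × 50/365 = €533.4247
The Region of Hollyfall, 26 Feb – 31 Dec 2019: 309 days → €88,500 × 2.25% × 309/365 = €1,685.7432
Total = €2,259.1747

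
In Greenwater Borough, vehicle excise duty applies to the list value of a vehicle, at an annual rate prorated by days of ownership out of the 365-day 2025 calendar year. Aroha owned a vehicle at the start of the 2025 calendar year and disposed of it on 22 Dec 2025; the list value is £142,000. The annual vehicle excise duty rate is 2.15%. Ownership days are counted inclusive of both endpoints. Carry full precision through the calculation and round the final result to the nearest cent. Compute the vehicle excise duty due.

£2,977.72

Days held (1 Jan – 22 Dec 2025): 356 out of 365
Tax = £142,000 × 2.15% × 356/365 = £2,977.7205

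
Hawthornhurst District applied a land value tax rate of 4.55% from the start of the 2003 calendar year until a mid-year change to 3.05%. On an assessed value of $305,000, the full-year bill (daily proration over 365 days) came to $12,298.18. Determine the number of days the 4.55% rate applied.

Let d = days at the first rate; then 365 − d days at the second rate.
$305,000 × [4.55%·d + 3.05%·(365−d)] / 365 = $12,298.18
Solving gives d = 239, so the new rate took effect on 28 Aug 2003.

239 days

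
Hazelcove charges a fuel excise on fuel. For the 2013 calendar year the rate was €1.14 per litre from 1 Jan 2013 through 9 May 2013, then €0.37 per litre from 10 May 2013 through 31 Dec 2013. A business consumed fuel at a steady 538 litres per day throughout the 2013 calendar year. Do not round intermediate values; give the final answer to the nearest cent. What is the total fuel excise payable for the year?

€126,096.44

1 Jan – 9 May 2013: 129 days × 538 litres/day = 69,402 litres at €1.14/litre → €79,118.28
10 May – 31 Dec 2013: 236 days × 538 litres/day = 126,968 litres at €0.37/litre → €46,978.16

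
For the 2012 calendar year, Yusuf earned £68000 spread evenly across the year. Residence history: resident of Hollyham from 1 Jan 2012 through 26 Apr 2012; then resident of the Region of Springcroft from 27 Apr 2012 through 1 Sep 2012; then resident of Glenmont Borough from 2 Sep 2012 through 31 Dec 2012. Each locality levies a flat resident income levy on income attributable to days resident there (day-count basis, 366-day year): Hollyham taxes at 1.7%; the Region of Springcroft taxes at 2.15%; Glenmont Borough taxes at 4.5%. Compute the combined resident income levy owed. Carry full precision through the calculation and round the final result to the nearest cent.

£1892.48

Hollyham, 1 Jan – 26 Apr 2012: 117 days → £68000 × 1.7% × 117/366 = £369.5410
The Region of Springcroft, 27 Apr – 1 Sep 2012: 128 days → £68000 × 2.15% × 128/366 = £511.3005
Glenmont Borough, 2 Sep – 31 Dec 2012: 121 days → £68000 × 4.5% × 121/366 = £1011.6393
Total = £1892.4809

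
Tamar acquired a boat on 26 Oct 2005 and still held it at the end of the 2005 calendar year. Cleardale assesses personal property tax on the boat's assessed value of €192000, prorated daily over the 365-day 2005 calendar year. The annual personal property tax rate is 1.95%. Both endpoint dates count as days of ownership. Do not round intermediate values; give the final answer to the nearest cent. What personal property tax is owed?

€687.25

Days held (26 Oct – 31 Dec 2005): 67 out of 365
Tax = €192000 × 1.95% × 67/365 = €687.2548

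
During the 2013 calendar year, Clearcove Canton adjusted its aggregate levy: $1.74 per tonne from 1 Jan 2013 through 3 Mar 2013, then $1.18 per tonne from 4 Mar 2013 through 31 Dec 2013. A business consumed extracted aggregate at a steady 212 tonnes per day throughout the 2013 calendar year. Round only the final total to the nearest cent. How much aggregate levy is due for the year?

$98,669.04

1 Jan – 3 Mar 2013: 62 days × 212 tonnes/day = 13,144 tonnes at $1.74/tonne → $22,870.56
4 Mar – 31 Dec 2013: 303 days × 212 tonnes/day = 64,236 tonnes at $1.18/tonne → $75,798.48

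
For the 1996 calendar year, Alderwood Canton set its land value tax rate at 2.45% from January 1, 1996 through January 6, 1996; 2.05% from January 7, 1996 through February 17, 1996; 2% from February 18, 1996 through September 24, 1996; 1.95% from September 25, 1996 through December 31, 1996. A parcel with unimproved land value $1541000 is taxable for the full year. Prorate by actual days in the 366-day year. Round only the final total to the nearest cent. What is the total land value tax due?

$30815.79

January 1 – January 6, 1996: 6 days at 2.45% → $1541000 × 2.45% × 6/366 = $618.9262
January 7 – February 17, 1996: 42 days at 2.05% → $1541000 × 2.05% × 42/366 = $3625.1393
February 18 – September 24, 1996: 220 days at 2% → $1541000 × 2% × 220/366 = $18525.6831
September 25 – December 31, 1996: 98 days at 1.95% → $1541000 × 1.95% × 98/366 = $8046.0410
Total = $30815.7896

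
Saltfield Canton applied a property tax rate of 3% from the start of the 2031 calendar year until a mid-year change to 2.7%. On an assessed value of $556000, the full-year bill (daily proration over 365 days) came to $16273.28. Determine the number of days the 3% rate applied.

Let d = days at the first rate; then 365 − d days at the second rate.
$556000 × [3%·d + 2.7%·(365−d)] / 365 = $16273.28
Solving gives d = 276, so the new rate took effect on October 4, 2031.

276 days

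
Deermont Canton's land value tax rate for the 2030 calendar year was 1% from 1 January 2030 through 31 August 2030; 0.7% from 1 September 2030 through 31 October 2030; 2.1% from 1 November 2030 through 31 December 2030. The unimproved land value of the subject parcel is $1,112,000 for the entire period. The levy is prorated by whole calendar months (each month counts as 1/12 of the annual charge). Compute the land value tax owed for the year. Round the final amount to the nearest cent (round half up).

$12,602.67

1 January – 31 August 2030: 8 months at 1% → $1,112,000 × 1% × 8/12 = $7,413.3333
1 September – 31 October 2030: 2 months at 0.7% → $1,112,000 × 0.7% × 2/12 = $1,297.3333
1 November – 31 December 2030: 2 months at 2.1% → $1,112,000 × 2.1% × 2/12 = $3,892.0000
Total = $12,602.6667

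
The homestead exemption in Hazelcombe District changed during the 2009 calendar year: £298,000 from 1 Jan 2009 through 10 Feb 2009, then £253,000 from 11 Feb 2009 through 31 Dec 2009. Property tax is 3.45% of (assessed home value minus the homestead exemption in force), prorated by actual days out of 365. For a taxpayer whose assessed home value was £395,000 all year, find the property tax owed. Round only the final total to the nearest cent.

1 Jan – 10 Feb 2009: 41 days, exemption £298,000 → (£395,000 − £298,000) × 3.45% × 41/365 = £375.9082
11 Feb – 31 Dec 2009: 324 days, exemption £253,000 → (£395,000 − £253,000) × 3.45% × 324/365 = £4,348.7014
Total = £4,724.6096

£4,724.61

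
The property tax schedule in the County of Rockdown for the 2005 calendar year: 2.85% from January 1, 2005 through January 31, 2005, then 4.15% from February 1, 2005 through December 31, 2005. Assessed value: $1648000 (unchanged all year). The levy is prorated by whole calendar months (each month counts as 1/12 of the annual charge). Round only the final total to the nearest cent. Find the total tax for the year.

January 1 – January 31, 2005: 1 month at 2.85% → $1648000 × 2.85% × 1/12 = $3914.0000
February 1 – December 31, 2005: 11 months at 4.15% → $1648000 × 4.15% × 11/12 = $62692.6667
Total = $66606.6667

$66606.67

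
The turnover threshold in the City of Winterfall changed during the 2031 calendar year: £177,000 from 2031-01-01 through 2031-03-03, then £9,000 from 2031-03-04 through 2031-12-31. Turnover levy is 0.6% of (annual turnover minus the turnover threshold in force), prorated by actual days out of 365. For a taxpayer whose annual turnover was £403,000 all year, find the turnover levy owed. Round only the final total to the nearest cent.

£2,192.78

2031-01-01 to 2031-03-03: 62 days, exemption £177,000 → (£403,000 − £177,000) × 0.6% × 62/365 = £230.3342
2031-03-04 to 2031-12-31: 303 days, exemption £9,000 → (£403,000 − £9,000) × 0.6% × 303/365 = £1,962.4438
Total = £2,192.7781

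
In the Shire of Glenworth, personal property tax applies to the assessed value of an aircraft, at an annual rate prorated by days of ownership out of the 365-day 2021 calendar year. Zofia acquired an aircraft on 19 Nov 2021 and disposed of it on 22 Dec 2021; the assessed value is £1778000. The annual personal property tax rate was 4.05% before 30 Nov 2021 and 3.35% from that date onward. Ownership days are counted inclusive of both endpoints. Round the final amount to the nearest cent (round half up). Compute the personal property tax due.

£5923.42

19 Nov – 29 Nov 2021: 11 days at 4.05% → £1778000 × 4.05% × 11/365 = £2170.1342
30 Nov – 22 Dec 2021: 23 days at 3.35% → £1778000 × 3.35% × 23/365 = £3753.2849
Total = £5923.4192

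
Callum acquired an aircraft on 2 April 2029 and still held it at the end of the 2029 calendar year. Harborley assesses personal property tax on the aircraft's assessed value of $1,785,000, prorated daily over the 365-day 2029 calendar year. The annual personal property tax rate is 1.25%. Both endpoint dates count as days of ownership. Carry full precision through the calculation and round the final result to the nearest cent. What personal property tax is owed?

Days held (2 April – 31 December 2029): 274 out of 365
Tax = $1,785,000 × 1.25% × 274/365 = $16,749.6575

$16,749.66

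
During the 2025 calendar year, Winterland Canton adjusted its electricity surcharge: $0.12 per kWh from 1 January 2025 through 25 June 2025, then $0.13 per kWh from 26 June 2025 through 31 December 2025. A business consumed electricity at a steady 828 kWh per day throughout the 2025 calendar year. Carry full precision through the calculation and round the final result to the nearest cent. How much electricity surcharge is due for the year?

1 January – 25 June 2025: 176 days × 828 kWh/day = 145,728 kWh at $0.12/kWh → $17,487.36
26 June – 31 December 2025: 189 days × 828 kWh/day = 156,492 kWh at $0.13/kWh → $20,343.96

$37,831.32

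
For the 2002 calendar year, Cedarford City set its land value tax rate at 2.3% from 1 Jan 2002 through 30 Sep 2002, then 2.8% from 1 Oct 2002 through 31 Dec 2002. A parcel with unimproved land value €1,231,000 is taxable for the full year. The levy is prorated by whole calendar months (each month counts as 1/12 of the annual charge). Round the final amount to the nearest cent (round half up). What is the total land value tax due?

€29,851.75

1 Jan – 30 Sep 2002: 9 months at 2.3% → €1,231,000 × 2.3% × 9/12 = €21,234.7500
1 Oct – 31 Dec 2002: 3 months at 2.8% → €1,231,000 × 2.8% × 3/12 = €8,617.0000
Total = €29,851.7500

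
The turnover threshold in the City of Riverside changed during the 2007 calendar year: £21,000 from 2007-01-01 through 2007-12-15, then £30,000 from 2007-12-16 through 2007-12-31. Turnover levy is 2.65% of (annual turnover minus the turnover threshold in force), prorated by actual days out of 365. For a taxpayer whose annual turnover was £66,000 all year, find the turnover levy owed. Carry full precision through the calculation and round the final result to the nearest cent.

£1,182.05

2007-01-01 to 2007-12-15: 349 days, exemption £21,000 → (£66,000 − £21,000) × 2.65% × 349/365 = £1,140.2260
2007-12-16 to 2007-12-31: 16 days, exemption £30,000 → (£66,000 − £30,000) × 2.65% × 16/365 = £41.8192
Total = £1,182.0452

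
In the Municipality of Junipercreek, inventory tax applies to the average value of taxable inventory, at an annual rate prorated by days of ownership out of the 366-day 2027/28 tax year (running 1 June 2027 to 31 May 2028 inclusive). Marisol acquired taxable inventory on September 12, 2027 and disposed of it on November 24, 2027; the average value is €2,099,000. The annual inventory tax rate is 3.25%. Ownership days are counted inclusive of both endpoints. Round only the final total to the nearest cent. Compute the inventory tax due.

Days held (September 12 – November 24, 2027): 74 out of 366
Tax = €2,099,000 × 3.25% × 74/366 = €13,792.6093

€13,792.61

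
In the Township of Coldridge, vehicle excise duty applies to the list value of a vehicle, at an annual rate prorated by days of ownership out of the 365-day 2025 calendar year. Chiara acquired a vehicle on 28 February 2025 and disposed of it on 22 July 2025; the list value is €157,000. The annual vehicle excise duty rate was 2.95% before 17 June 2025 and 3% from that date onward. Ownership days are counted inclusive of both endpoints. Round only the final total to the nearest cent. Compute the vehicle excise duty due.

€1,847.65

28 February – 16 June 2025: 109 days at 2.95% → €157,000 × 2.95% × 109/365 = €1,383.1055
17 June – 22 July 2025: 36 days at 3% → €157,000 × 3% × 36/365 = €464.5479
Total = €1,847.6534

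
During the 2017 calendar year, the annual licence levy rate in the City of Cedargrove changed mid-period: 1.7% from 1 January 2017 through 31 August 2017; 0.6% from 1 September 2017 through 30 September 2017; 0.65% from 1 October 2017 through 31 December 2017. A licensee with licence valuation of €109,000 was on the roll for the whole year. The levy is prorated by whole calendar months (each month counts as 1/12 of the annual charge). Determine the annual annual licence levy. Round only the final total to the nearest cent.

1 January – 31 August 2017: 8 months at 1.7% → €109,000 × 1.7% × 8/12 = €1,235.3333
1 September – 30 September 2017: 1 month at 0.6% → €109,000 × 0.6% × 1/12 = €54.5000
1 October – 31 December 2017: 3 months at 0.65% → €109,000 × 0.65% × 3/12 = €177.1250
Total = €1,466.9583

€1,466.96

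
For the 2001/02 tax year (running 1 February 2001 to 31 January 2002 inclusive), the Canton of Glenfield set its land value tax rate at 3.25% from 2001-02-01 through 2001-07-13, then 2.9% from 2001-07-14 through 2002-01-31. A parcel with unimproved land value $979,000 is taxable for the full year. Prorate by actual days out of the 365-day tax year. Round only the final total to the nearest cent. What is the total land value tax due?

2001-02-01 to 2001-07-13: 163 days at 3.25% → $979,000 × 3.25% × 163/365 = $14,208.9110
2001-07-14 to 2002-01-31: 202 days at 2.9% → $979,000 × 2.9% × 202/365 = $15,712.2795
Total = $29,921.1904

$29,921.19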